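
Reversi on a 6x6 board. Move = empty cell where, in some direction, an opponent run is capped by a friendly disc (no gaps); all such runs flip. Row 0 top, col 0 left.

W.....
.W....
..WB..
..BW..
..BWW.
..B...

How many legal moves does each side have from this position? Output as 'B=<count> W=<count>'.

Answer: B=7 W=6

Derivation:
-- B to move --
(0,1): no bracket -> illegal
(0,2): no bracket -> illegal
(1,0): no bracket -> illegal
(1,2): flips 1 -> legal
(1,3): no bracket -> illegal
(2,0): no bracket -> illegal
(2,1): flips 1 -> legal
(2,4): flips 1 -> legal
(3,1): no bracket -> illegal
(3,4): flips 2 -> legal
(3,5): no bracket -> illegal
(4,5): flips 2 -> legal
(5,3): flips 2 -> legal
(5,4): flips 1 -> legal
(5,5): no bracket -> illegal
B mobility = 7
-- W to move --
(1,2): no bracket -> illegal
(1,3): flips 1 -> legal
(1,4): no bracket -> illegal
(2,1): flips 1 -> legal
(2,4): flips 1 -> legal
(3,1): flips 1 -> legal
(3,4): no bracket -> illegal
(4,1): flips 1 -> legal
(5,1): flips 1 -> legal
(5,3): no bracket -> illegal
W mobility = 6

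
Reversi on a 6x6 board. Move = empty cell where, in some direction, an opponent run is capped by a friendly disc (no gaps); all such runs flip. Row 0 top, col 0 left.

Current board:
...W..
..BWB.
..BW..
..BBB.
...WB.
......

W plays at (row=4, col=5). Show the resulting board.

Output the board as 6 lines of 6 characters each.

Answer: ...W..
..BWB.
..BW..
..BBW.
...WWW
......

Derivation:
Place W at (4,5); scan 8 dirs for brackets.
Dir NW: opp run (3,4) capped by W -> flip
Dir N: first cell '.' (not opp) -> no flip
Dir NE: edge -> no flip
Dir W: opp run (4,4) capped by W -> flip
Dir E: edge -> no flip
Dir SW: first cell '.' (not opp) -> no flip
Dir S: first cell '.' (not opp) -> no flip
Dir SE: edge -> no flip
All flips: (3,4) (4,4)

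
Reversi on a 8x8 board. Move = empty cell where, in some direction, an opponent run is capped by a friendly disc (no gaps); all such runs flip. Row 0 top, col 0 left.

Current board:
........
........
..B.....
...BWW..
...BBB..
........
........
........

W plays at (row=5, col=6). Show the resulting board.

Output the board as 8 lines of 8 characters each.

Answer: ........
........
..B.....
...BWW..
...BBW..
......W.
........
........

Derivation:
Place W at (5,6); scan 8 dirs for brackets.
Dir NW: opp run (4,5) capped by W -> flip
Dir N: first cell '.' (not opp) -> no flip
Dir NE: first cell '.' (not opp) -> no flip
Dir W: first cell '.' (not opp) -> no flip
Dir E: first cell '.' (not opp) -> no flip
Dir SW: first cell '.' (not opp) -> no flip
Dir S: first cell '.' (not opp) -> no flip
Dir SE: first cell '.' (not opp) -> no flip
All flips: (4,5)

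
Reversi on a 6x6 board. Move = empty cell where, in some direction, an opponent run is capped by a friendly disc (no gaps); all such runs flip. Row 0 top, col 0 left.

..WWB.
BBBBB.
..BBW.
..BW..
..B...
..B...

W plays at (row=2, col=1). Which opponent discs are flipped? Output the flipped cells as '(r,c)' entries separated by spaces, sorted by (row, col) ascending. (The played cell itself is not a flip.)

Dir NW: opp run (1,0), next=edge -> no flip
Dir N: opp run (1,1), next='.' -> no flip
Dir NE: opp run (1,2) capped by W -> flip
Dir W: first cell '.' (not opp) -> no flip
Dir E: opp run (2,2) (2,3) capped by W -> flip
Dir SW: first cell '.' (not opp) -> no flip
Dir S: first cell '.' (not opp) -> no flip
Dir SE: opp run (3,2), next='.' -> no flip

Answer: (1,2) (2,2) (2,3)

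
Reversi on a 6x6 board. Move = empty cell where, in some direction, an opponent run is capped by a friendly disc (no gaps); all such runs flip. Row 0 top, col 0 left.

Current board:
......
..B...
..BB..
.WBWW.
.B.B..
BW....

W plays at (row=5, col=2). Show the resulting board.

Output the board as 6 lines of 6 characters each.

Answer: ......
..B...
..BB..
.WBWW.
.B.W..
BWW...

Derivation:
Place W at (5,2); scan 8 dirs for brackets.
Dir NW: opp run (4,1), next='.' -> no flip
Dir N: first cell '.' (not opp) -> no flip
Dir NE: opp run (4,3) capped by W -> flip
Dir W: first cell 'W' (not opp) -> no flip
Dir E: first cell '.' (not opp) -> no flip
Dir SW: edge -> no flip
Dir S: edge -> no flip
Dir SE: edge -> no flip
All flips: (4,3)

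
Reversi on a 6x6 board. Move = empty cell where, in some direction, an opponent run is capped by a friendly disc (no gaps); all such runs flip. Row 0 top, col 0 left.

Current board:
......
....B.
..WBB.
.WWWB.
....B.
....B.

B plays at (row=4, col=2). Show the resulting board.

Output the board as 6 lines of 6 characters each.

Place B at (4,2); scan 8 dirs for brackets.
Dir NW: opp run (3,1), next='.' -> no flip
Dir N: opp run (3,2) (2,2), next='.' -> no flip
Dir NE: opp run (3,3) capped by B -> flip
Dir W: first cell '.' (not opp) -> no flip
Dir E: first cell '.' (not opp) -> no flip
Dir SW: first cell '.' (not opp) -> no flip
Dir S: first cell '.' (not opp) -> no flip
Dir SE: first cell '.' (not opp) -> no flip
All flips: (3,3)

Answer: ......
....B.
..WBB.
.WWBB.
..B.B.
....B.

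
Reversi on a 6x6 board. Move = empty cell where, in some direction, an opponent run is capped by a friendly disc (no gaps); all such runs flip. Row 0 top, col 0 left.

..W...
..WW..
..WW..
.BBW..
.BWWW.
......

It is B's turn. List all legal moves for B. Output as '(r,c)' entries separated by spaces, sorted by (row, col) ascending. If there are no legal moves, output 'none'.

Answer: (0,4) (1,4) (3,4) (4,5) (5,2) (5,3) (5,4)

Derivation:
(0,1): no bracket -> illegal
(0,3): no bracket -> illegal
(0,4): flips 2 -> legal
(1,1): no bracket -> illegal
(1,4): flips 1 -> legal
(2,1): no bracket -> illegal
(2,4): no bracket -> illegal
(3,4): flips 1 -> legal
(3,5): no bracket -> illegal
(4,5): flips 3 -> legal
(5,1): no bracket -> illegal
(5,2): flips 1 -> legal
(5,3): flips 1 -> legal
(5,4): flips 1 -> legal
(5,5): no bracket -> illegal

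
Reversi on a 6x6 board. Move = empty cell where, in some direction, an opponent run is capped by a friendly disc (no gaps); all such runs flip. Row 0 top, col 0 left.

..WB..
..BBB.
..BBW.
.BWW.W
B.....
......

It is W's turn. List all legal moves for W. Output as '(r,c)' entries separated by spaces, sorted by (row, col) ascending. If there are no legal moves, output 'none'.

Answer: (0,4) (0,5) (1,1) (2,1) (3,0)

Derivation:
(0,1): no bracket -> illegal
(0,4): flips 2 -> legal
(0,5): flips 2 -> legal
(1,1): flips 1 -> legal
(1,5): no bracket -> illegal
(2,0): no bracket -> illegal
(2,1): flips 2 -> legal
(2,5): no bracket -> illegal
(3,0): flips 1 -> legal
(3,4): no bracket -> illegal
(4,1): no bracket -> illegal
(4,2): no bracket -> illegal
(5,0): no bracket -> illegal
(5,1): no bracket -> illegal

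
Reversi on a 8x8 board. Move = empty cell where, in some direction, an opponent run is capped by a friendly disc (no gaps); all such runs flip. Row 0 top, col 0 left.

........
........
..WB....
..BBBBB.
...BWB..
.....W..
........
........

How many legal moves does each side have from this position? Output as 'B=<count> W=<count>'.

-- B to move --
(1,1): flips 1 -> legal
(1,2): flips 1 -> legal
(1,3): no bracket -> illegal
(2,1): flips 1 -> legal
(3,1): no bracket -> illegal
(4,6): no bracket -> illegal
(5,3): flips 1 -> legal
(5,4): flips 1 -> legal
(5,6): no bracket -> illegal
(6,4): no bracket -> illegal
(6,5): flips 1 -> legal
(6,6): flips 2 -> legal
B mobility = 7
-- W to move --
(1,2): no bracket -> illegal
(1,3): no bracket -> illegal
(1,4): no bracket -> illegal
(2,1): no bracket -> illegal
(2,4): flips 2 -> legal
(2,5): flips 2 -> legal
(2,6): flips 1 -> legal
(2,7): no bracket -> illegal
(3,1): no bracket -> illegal
(3,7): no bracket -> illegal
(4,1): no bracket -> illegal
(4,2): flips 2 -> legal
(4,6): flips 1 -> legal
(4,7): no bracket -> illegal
(5,2): no bracket -> illegal
(5,3): no bracket -> illegal
(5,4): no bracket -> illegal
(5,6): no bracket -> illegal
W mobility = 5

Answer: B=7 W=5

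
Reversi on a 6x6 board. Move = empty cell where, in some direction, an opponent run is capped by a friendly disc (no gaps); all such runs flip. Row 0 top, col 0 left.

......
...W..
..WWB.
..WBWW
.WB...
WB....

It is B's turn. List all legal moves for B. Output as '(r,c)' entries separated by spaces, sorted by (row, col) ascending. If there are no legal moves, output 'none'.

(0,2): flips 1 -> legal
(0,3): flips 2 -> legal
(0,4): no bracket -> illegal
(1,1): flips 1 -> legal
(1,2): flips 2 -> legal
(1,4): no bracket -> illegal
(2,1): flips 2 -> legal
(2,5): no bracket -> illegal
(3,0): no bracket -> illegal
(3,1): flips 2 -> legal
(4,0): flips 1 -> legal
(4,3): no bracket -> illegal
(4,4): flips 1 -> legal
(4,5): no bracket -> illegal
(5,2): no bracket -> illegal

Answer: (0,2) (0,3) (1,1) (1,2) (2,1) (3,1) (4,0) (4,4)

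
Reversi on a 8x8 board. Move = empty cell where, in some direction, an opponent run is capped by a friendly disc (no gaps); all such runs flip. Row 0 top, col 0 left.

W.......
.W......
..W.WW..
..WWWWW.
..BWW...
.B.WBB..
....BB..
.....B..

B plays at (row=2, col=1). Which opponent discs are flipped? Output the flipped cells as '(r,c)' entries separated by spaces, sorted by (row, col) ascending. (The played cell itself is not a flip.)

Answer: (3,2) (4,3)

Derivation:
Dir NW: first cell '.' (not opp) -> no flip
Dir N: opp run (1,1), next='.' -> no flip
Dir NE: first cell '.' (not opp) -> no flip
Dir W: first cell '.' (not opp) -> no flip
Dir E: opp run (2,2), next='.' -> no flip
Dir SW: first cell '.' (not opp) -> no flip
Dir S: first cell '.' (not opp) -> no flip
Dir SE: opp run (3,2) (4,3) capped by B -> flip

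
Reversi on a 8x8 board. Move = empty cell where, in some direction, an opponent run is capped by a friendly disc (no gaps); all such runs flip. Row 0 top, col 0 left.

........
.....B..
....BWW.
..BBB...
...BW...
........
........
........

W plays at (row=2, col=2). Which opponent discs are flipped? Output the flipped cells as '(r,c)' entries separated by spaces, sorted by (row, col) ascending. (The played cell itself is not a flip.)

Dir NW: first cell '.' (not opp) -> no flip
Dir N: first cell '.' (not opp) -> no flip
Dir NE: first cell '.' (not opp) -> no flip
Dir W: first cell '.' (not opp) -> no flip
Dir E: first cell '.' (not opp) -> no flip
Dir SW: first cell '.' (not opp) -> no flip
Dir S: opp run (3,2), next='.' -> no flip
Dir SE: opp run (3,3) capped by W -> flip

Answer: (3,3)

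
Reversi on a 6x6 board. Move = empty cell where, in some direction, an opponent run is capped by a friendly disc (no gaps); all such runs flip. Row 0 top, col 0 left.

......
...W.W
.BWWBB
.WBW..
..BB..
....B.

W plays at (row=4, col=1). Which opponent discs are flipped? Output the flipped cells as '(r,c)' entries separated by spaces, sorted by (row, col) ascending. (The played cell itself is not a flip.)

Dir NW: first cell '.' (not opp) -> no flip
Dir N: first cell 'W' (not opp) -> no flip
Dir NE: opp run (3,2) capped by W -> flip
Dir W: first cell '.' (not opp) -> no flip
Dir E: opp run (4,2) (4,3), next='.' -> no flip
Dir SW: first cell '.' (not opp) -> no flip
Dir S: first cell '.' (not opp) -> no flip
Dir SE: first cell '.' (not opp) -> no flip

Answer: (3,2)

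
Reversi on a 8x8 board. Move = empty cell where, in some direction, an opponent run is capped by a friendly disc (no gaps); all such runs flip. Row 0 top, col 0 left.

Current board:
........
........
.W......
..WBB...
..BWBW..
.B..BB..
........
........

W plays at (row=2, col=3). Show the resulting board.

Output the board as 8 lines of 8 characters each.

Answer: ........
........
.W.W....
..WWW...
..BWBW..
.B..BB..
........
........

Derivation:
Place W at (2,3); scan 8 dirs for brackets.
Dir NW: first cell '.' (not opp) -> no flip
Dir N: first cell '.' (not opp) -> no flip
Dir NE: first cell '.' (not opp) -> no flip
Dir W: first cell '.' (not opp) -> no flip
Dir E: first cell '.' (not opp) -> no flip
Dir SW: first cell 'W' (not opp) -> no flip
Dir S: opp run (3,3) capped by W -> flip
Dir SE: opp run (3,4) capped by W -> flip
All flips: (3,3) (3,4)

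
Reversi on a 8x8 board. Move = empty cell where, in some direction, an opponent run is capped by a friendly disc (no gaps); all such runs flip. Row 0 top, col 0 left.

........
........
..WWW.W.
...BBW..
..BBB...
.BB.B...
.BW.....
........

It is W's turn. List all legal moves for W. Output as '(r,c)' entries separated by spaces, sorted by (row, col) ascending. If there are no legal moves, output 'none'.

(2,5): no bracket -> illegal
(3,1): no bracket -> illegal
(3,2): flips 4 -> legal
(4,0): flips 1 -> legal
(4,1): no bracket -> illegal
(4,5): flips 1 -> legal
(5,0): no bracket -> illegal
(5,3): flips 3 -> legal
(5,5): flips 2 -> legal
(6,0): flips 4 -> legal
(6,3): no bracket -> illegal
(6,4): flips 3 -> legal
(6,5): no bracket -> illegal
(7,0): no bracket -> illegal
(7,1): no bracket -> illegal
(7,2): no bracket -> illegal

Answer: (3,2) (4,0) (4,5) (5,3) (5,5) (6,0) (6,4)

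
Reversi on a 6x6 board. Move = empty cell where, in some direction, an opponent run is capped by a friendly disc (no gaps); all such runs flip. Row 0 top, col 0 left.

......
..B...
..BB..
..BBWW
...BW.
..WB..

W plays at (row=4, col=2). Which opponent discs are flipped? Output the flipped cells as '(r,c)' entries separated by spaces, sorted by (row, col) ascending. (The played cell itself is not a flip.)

Answer: (4,3)

Derivation:
Dir NW: first cell '.' (not opp) -> no flip
Dir N: opp run (3,2) (2,2) (1,2), next='.' -> no flip
Dir NE: opp run (3,3), next='.' -> no flip
Dir W: first cell '.' (not opp) -> no flip
Dir E: opp run (4,3) capped by W -> flip
Dir SW: first cell '.' (not opp) -> no flip
Dir S: first cell 'W' (not opp) -> no flip
Dir SE: opp run (5,3), next=edge -> no flip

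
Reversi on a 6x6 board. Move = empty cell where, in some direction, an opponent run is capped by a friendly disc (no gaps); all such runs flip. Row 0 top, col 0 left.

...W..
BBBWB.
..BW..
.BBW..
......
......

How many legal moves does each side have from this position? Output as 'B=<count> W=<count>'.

-- B to move --
(0,2): no bracket -> illegal
(0,4): flips 1 -> legal
(2,4): flips 1 -> legal
(3,4): flips 2 -> legal
(4,2): no bracket -> illegal
(4,3): no bracket -> illegal
(4,4): flips 1 -> legal
B mobility = 4
-- W to move --
(0,0): flips 2 -> legal
(0,1): flips 1 -> legal
(0,2): no bracket -> illegal
(0,4): no bracket -> illegal
(0,5): flips 1 -> legal
(1,5): flips 1 -> legal
(2,0): no bracket -> illegal
(2,1): flips 2 -> legal
(2,4): no bracket -> illegal
(2,5): flips 1 -> legal
(3,0): flips 2 -> legal
(4,0): flips 2 -> legal
(4,1): flips 1 -> legal
(4,2): no bracket -> illegal
(4,3): no bracket -> illegal
W mobility = 9

Answer: B=4 W=9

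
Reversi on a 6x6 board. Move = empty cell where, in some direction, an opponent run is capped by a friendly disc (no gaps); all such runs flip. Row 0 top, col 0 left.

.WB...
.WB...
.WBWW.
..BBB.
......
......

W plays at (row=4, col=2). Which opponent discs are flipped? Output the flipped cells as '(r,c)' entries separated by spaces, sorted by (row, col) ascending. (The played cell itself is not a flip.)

Answer: (3,3)

Derivation:
Dir NW: first cell '.' (not opp) -> no flip
Dir N: opp run (3,2) (2,2) (1,2) (0,2), next=edge -> no flip
Dir NE: opp run (3,3) capped by W -> flip
Dir W: first cell '.' (not opp) -> no flip
Dir E: first cell '.' (not opp) -> no flip
Dir SW: first cell '.' (not opp) -> no flip
Dir S: first cell '.' (not opp) -> no flip
Dir SE: first cell '.' (not opp) -> no flip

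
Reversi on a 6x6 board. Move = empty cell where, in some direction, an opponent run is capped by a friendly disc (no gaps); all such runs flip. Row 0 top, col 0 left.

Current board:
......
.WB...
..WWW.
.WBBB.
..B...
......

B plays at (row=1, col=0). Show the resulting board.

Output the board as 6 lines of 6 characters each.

Answer: ......
BBB...
..WWW.
.WBBB.
..B...
......

Derivation:
Place B at (1,0); scan 8 dirs for brackets.
Dir NW: edge -> no flip
Dir N: first cell '.' (not opp) -> no flip
Dir NE: first cell '.' (not opp) -> no flip
Dir W: edge -> no flip
Dir E: opp run (1,1) capped by B -> flip
Dir SW: edge -> no flip
Dir S: first cell '.' (not opp) -> no flip
Dir SE: first cell '.' (not opp) -> no flip
All flips: (1,1)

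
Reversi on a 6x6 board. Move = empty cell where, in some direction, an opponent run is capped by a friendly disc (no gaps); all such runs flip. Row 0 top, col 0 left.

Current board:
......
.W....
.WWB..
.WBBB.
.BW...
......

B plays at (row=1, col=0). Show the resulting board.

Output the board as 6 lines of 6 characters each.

Place B at (1,0); scan 8 dirs for brackets.
Dir NW: edge -> no flip
Dir N: first cell '.' (not opp) -> no flip
Dir NE: first cell '.' (not opp) -> no flip
Dir W: edge -> no flip
Dir E: opp run (1,1), next='.' -> no flip
Dir SW: edge -> no flip
Dir S: first cell '.' (not opp) -> no flip
Dir SE: opp run (2,1) capped by B -> flip
All flips: (2,1)

Answer: ......
BW....
.BWB..
.WBBB.
.BW...
......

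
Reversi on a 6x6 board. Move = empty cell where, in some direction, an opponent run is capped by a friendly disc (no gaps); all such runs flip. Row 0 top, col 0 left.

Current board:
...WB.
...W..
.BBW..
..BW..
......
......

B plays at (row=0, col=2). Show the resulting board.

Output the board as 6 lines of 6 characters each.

Place B at (0,2); scan 8 dirs for brackets.
Dir NW: edge -> no flip
Dir N: edge -> no flip
Dir NE: edge -> no flip
Dir W: first cell '.' (not opp) -> no flip
Dir E: opp run (0,3) capped by B -> flip
Dir SW: first cell '.' (not opp) -> no flip
Dir S: first cell '.' (not opp) -> no flip
Dir SE: opp run (1,3), next='.' -> no flip
All flips: (0,3)

Answer: ..BBB.
...W..
.BBW..
..BW..
......
......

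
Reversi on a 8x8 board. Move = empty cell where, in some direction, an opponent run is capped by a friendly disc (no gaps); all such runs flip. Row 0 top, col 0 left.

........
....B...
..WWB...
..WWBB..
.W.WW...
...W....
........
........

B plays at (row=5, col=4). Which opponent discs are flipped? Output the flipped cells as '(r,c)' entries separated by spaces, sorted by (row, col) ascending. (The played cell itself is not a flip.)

Dir NW: opp run (4,3) (3,2), next='.' -> no flip
Dir N: opp run (4,4) capped by B -> flip
Dir NE: first cell '.' (not opp) -> no flip
Dir W: opp run (5,3), next='.' -> no flip
Dir E: first cell '.' (not opp) -> no flip
Dir SW: first cell '.' (not opp) -> no flip
Dir S: first cell '.' (not opp) -> no flip
Dir SE: first cell '.' (not opp) -> no flip

Answer: (4,4)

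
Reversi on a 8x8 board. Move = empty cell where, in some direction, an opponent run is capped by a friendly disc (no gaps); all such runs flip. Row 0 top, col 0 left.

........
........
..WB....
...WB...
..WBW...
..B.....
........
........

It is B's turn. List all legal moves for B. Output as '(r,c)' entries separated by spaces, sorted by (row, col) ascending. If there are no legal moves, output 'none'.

Answer: (2,1) (3,2) (4,1) (4,5) (5,4)

Derivation:
(1,1): no bracket -> illegal
(1,2): no bracket -> illegal
(1,3): no bracket -> illegal
(2,1): flips 1 -> legal
(2,4): no bracket -> illegal
(3,1): no bracket -> illegal
(3,2): flips 2 -> legal
(3,5): no bracket -> illegal
(4,1): flips 1 -> legal
(4,5): flips 1 -> legal
(5,1): no bracket -> illegal
(5,3): no bracket -> illegal
(5,4): flips 1 -> legal
(5,5): no bracket -> illegal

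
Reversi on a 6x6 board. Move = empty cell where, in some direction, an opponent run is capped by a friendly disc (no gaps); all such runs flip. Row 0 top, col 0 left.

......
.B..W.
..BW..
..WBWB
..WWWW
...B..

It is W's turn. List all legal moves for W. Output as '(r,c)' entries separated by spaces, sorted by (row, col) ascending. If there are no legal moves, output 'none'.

(0,0): flips 3 -> legal
(0,1): no bracket -> illegal
(0,2): no bracket -> illegal
(1,0): no bracket -> illegal
(1,2): flips 1 -> legal
(1,3): no bracket -> illegal
(2,0): no bracket -> illegal
(2,1): flips 1 -> legal
(2,4): flips 1 -> legal
(2,5): flips 1 -> legal
(3,1): no bracket -> illegal
(5,2): no bracket -> illegal
(5,4): no bracket -> illegal

Answer: (0,0) (1,2) (2,1) (2,4) (2,5)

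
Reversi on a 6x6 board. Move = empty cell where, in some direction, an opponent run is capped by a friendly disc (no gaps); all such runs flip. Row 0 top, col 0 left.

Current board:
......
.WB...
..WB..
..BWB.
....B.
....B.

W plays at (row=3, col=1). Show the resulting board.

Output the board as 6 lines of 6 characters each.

Place W at (3,1); scan 8 dirs for brackets.
Dir NW: first cell '.' (not opp) -> no flip
Dir N: first cell '.' (not opp) -> no flip
Dir NE: first cell 'W' (not opp) -> no flip
Dir W: first cell '.' (not opp) -> no flip
Dir E: opp run (3,2) capped by W -> flip
Dir SW: first cell '.' (not opp) -> no flip
Dir S: first cell '.' (not opp) -> no flip
Dir SE: first cell '.' (not opp) -> no flip
All flips: (3,2)

Answer: ......
.WB...
..WB..
.WWWB.
....B.
....B.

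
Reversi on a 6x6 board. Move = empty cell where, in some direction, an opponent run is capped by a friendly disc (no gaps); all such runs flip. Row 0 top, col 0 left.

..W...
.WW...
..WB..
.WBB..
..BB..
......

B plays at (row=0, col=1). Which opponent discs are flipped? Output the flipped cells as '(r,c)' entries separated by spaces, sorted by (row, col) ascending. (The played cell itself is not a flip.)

Answer: (1,2)

Derivation:
Dir NW: edge -> no flip
Dir N: edge -> no flip
Dir NE: edge -> no flip
Dir W: first cell '.' (not opp) -> no flip
Dir E: opp run (0,2), next='.' -> no flip
Dir SW: first cell '.' (not opp) -> no flip
Dir S: opp run (1,1), next='.' -> no flip
Dir SE: opp run (1,2) capped by B -> flip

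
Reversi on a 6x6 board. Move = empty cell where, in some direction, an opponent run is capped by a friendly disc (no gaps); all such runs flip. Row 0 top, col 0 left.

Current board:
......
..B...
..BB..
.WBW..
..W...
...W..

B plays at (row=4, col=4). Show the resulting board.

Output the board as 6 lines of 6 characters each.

Place B at (4,4); scan 8 dirs for brackets.
Dir NW: opp run (3,3) capped by B -> flip
Dir N: first cell '.' (not opp) -> no flip
Dir NE: first cell '.' (not opp) -> no flip
Dir W: first cell '.' (not opp) -> no flip
Dir E: first cell '.' (not opp) -> no flip
Dir SW: opp run (5,3), next=edge -> no flip
Dir S: first cell '.' (not opp) -> no flip
Dir SE: first cell '.' (not opp) -> no flip
All flips: (3,3)

Answer: ......
..B...
..BB..
.WBB..
..W.B.
...W..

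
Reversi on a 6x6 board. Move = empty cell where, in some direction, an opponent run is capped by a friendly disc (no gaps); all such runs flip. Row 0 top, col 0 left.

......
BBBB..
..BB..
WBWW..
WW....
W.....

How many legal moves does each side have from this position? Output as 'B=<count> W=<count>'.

Answer: B=5 W=6

Derivation:
-- B to move --
(2,0): no bracket -> illegal
(2,1): no bracket -> illegal
(2,4): no bracket -> illegal
(3,4): flips 2 -> legal
(4,2): flips 1 -> legal
(4,3): flips 1 -> legal
(4,4): flips 1 -> legal
(5,1): flips 1 -> legal
(5,2): no bracket -> illegal
B mobility = 5
-- W to move --
(0,0): flips 2 -> legal
(0,1): no bracket -> illegal
(0,2): flips 2 -> legal
(0,3): flips 2 -> legal
(0,4): flips 3 -> legal
(1,4): flips 1 -> legal
(2,0): no bracket -> illegal
(2,1): flips 1 -> legal
(2,4): no bracket -> illegal
(3,4): no bracket -> illegal
(4,2): no bracket -> illegal
W mobility = 6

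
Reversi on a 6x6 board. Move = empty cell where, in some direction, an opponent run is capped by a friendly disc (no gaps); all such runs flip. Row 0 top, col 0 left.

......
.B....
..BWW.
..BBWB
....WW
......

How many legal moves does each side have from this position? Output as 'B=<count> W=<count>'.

-- B to move --
(1,2): no bracket -> illegal
(1,3): flips 2 -> legal
(1,4): flips 1 -> legal
(1,5): flips 1 -> legal
(2,5): flips 2 -> legal
(4,3): no bracket -> illegal
(5,3): flips 1 -> legal
(5,4): no bracket -> illegal
(5,5): flips 2 -> legal
B mobility = 6
-- W to move --
(0,0): flips 3 -> legal
(0,1): no bracket -> illegal
(0,2): no bracket -> illegal
(1,0): no bracket -> illegal
(1,2): no bracket -> illegal
(1,3): no bracket -> illegal
(2,0): no bracket -> illegal
(2,1): flips 1 -> legal
(2,5): flips 1 -> legal
(3,1): flips 2 -> legal
(4,1): flips 1 -> legal
(4,2): flips 1 -> legal
(4,3): flips 1 -> legal
W mobility = 7

Answer: B=6 W=7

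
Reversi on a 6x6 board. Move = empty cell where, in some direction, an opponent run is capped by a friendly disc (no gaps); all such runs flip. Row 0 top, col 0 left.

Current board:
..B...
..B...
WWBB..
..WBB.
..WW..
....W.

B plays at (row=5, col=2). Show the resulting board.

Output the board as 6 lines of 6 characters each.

Answer: ..B...
..B...
WWBB..
..BBB.
..BB..
..B.W.

Derivation:
Place B at (5,2); scan 8 dirs for brackets.
Dir NW: first cell '.' (not opp) -> no flip
Dir N: opp run (4,2) (3,2) capped by B -> flip
Dir NE: opp run (4,3) capped by B -> flip
Dir W: first cell '.' (not opp) -> no flip
Dir E: first cell '.' (not opp) -> no flip
Dir SW: edge -> no flip
Dir S: edge -> no flip
Dir SE: edge -> no flip
All flips: (3,2) (4,2) (4,3)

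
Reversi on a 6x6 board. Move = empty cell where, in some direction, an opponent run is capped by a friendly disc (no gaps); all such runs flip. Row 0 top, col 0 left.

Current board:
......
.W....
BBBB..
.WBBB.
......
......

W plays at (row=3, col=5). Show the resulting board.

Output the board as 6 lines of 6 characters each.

Answer: ......
.W....
BBBB..
.WWWWW
......
......

Derivation:
Place W at (3,5); scan 8 dirs for brackets.
Dir NW: first cell '.' (not opp) -> no flip
Dir N: first cell '.' (not opp) -> no flip
Dir NE: edge -> no flip
Dir W: opp run (3,4) (3,3) (3,2) capped by W -> flip
Dir E: edge -> no flip
Dir SW: first cell '.' (not opp) -> no flip
Dir S: first cell '.' (not opp) -> no flip
Dir SE: edge -> no flip
All flips: (3,2) (3,3) (3,4)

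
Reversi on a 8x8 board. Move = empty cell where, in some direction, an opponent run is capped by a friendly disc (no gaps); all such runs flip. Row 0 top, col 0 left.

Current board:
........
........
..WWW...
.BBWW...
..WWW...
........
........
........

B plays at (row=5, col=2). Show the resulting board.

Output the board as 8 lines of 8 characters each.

Answer: ........
........
..WWW...
.BBWW...
..BWW...
..B.....
........
........

Derivation:
Place B at (5,2); scan 8 dirs for brackets.
Dir NW: first cell '.' (not opp) -> no flip
Dir N: opp run (4,2) capped by B -> flip
Dir NE: opp run (4,3) (3,4), next='.' -> no flip
Dir W: first cell '.' (not opp) -> no flip
Dir E: first cell '.' (not opp) -> no flip
Dir SW: first cell '.' (not opp) -> no flip
Dir S: first cell '.' (not opp) -> no flip
Dir SE: first cell '.' (not opp) -> no flip
All flips: (4,2)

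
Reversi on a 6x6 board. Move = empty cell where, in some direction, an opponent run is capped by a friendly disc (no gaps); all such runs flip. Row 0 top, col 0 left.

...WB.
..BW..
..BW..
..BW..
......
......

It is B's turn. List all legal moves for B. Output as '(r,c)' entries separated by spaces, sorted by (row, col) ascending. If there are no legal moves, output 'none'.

(0,2): flips 1 -> legal
(1,4): flips 2 -> legal
(2,4): flips 1 -> legal
(3,4): flips 2 -> legal
(4,2): no bracket -> illegal
(4,3): no bracket -> illegal
(4,4): flips 1 -> legal

Answer: (0,2) (1,4) (2,4) (3,4) (4,4)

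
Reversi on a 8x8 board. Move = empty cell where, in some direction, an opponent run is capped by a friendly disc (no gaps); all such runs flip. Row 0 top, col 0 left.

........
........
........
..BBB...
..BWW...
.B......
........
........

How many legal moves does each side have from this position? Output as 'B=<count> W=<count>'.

-- B to move --
(3,5): no bracket -> illegal
(4,5): flips 2 -> legal
(5,2): flips 1 -> legal
(5,3): flips 1 -> legal
(5,4): flips 2 -> legal
(5,5): flips 1 -> legal
B mobility = 5
-- W to move --
(2,1): flips 1 -> legal
(2,2): flips 1 -> legal
(2,3): flips 1 -> legal
(2,4): flips 1 -> legal
(2,5): flips 1 -> legal
(3,1): no bracket -> illegal
(3,5): no bracket -> illegal
(4,0): no bracket -> illegal
(4,1): flips 1 -> legal
(4,5): no bracket -> illegal
(5,0): no bracket -> illegal
(5,2): no bracket -> illegal
(5,3): no bracket -> illegal
(6,0): no bracket -> illegal
(6,1): no bracket -> illegal
(6,2): no bracket -> illegal
W mobility = 6

Answer: B=5 W=6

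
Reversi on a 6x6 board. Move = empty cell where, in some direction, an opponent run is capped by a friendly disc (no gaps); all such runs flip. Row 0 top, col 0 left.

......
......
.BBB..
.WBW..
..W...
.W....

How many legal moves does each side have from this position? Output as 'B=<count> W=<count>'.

Answer: B=7 W=3

Derivation:
-- B to move --
(2,0): no bracket -> illegal
(2,4): no bracket -> illegal
(3,0): flips 1 -> legal
(3,4): flips 1 -> legal
(4,0): flips 1 -> legal
(4,1): flips 1 -> legal
(4,3): flips 1 -> legal
(4,4): flips 1 -> legal
(5,0): no bracket -> illegal
(5,2): flips 1 -> legal
(5,3): no bracket -> illegal
B mobility = 7
-- W to move --
(1,0): no bracket -> illegal
(1,1): flips 2 -> legal
(1,2): flips 2 -> legal
(1,3): flips 2 -> legal
(1,4): no bracket -> illegal
(2,0): no bracket -> illegal
(2,4): no bracket -> illegal
(3,0): no bracket -> illegal
(3,4): no bracket -> illegal
(4,1): no bracket -> illegal
(4,3): no bracket -> illegal
W mobility = 3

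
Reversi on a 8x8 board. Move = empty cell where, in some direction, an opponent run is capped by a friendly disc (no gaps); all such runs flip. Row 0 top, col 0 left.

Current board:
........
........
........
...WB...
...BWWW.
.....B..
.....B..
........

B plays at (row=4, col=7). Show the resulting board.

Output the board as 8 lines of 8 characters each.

Place B at (4,7); scan 8 dirs for brackets.
Dir NW: first cell '.' (not opp) -> no flip
Dir N: first cell '.' (not opp) -> no flip
Dir NE: edge -> no flip
Dir W: opp run (4,6) (4,5) (4,4) capped by B -> flip
Dir E: edge -> no flip
Dir SW: first cell '.' (not opp) -> no flip
Dir S: first cell '.' (not opp) -> no flip
Dir SE: edge -> no flip
All flips: (4,4) (4,5) (4,6)

Answer: ........
........
........
...WB...
...BBBBB
.....B..
.....B..
........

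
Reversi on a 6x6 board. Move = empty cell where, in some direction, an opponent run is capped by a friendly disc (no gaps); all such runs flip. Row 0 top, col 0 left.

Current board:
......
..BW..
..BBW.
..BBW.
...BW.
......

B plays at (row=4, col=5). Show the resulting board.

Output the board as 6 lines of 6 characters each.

Place B at (4,5); scan 8 dirs for brackets.
Dir NW: opp run (3,4) capped by B -> flip
Dir N: first cell '.' (not opp) -> no flip
Dir NE: edge -> no flip
Dir W: opp run (4,4) capped by B -> flip
Dir E: edge -> no flip
Dir SW: first cell '.' (not opp) -> no flip
Dir S: first cell '.' (not opp) -> no flip
Dir SE: edge -> no flip
All flips: (3,4) (4,4)

Answer: ......
..BW..
..BBW.
..BBB.
...BBB
......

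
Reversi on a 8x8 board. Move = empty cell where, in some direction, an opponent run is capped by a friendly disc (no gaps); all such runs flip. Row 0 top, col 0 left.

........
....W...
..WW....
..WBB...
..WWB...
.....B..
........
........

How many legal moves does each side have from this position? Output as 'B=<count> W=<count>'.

-- B to move --
(0,3): no bracket -> illegal
(0,4): no bracket -> illegal
(0,5): no bracket -> illegal
(1,1): flips 1 -> legal
(1,2): flips 1 -> legal
(1,3): flips 1 -> legal
(1,5): no bracket -> illegal
(2,1): no bracket -> illegal
(2,4): no bracket -> illegal
(2,5): no bracket -> illegal
(3,1): flips 1 -> legal
(4,1): flips 2 -> legal
(5,1): flips 1 -> legal
(5,2): flips 1 -> legal
(5,3): flips 1 -> legal
(5,4): no bracket -> illegal
B mobility = 8
-- W to move --
(2,4): flips 1 -> legal
(2,5): flips 1 -> legal
(3,5): flips 2 -> legal
(4,5): flips 2 -> legal
(4,6): no bracket -> illegal
(5,3): no bracket -> illegal
(5,4): no bracket -> illegal
(5,6): no bracket -> illegal
(6,4): no bracket -> illegal
(6,5): no bracket -> illegal
(6,6): flips 3 -> legal
W mobility = 5

Answer: B=8 W=5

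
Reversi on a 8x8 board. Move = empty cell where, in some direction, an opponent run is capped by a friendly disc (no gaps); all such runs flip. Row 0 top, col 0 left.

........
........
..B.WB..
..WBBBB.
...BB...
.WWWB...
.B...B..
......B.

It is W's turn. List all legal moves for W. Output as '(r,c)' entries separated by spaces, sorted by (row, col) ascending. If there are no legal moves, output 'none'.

(1,1): no bracket -> illegal
(1,2): flips 1 -> legal
(1,3): no bracket -> illegal
(1,4): no bracket -> illegal
(1,5): no bracket -> illegal
(1,6): flips 3 -> legal
(2,1): no bracket -> illegal
(2,3): flips 2 -> legal
(2,6): flips 3 -> legal
(2,7): no bracket -> illegal
(3,1): no bracket -> illegal
(3,7): flips 4 -> legal
(4,2): flips 1 -> legal
(4,5): no bracket -> illegal
(4,6): flips 1 -> legal
(4,7): no bracket -> illegal
(5,0): no bracket -> illegal
(5,5): flips 1 -> legal
(5,6): no bracket -> illegal
(6,0): no bracket -> illegal
(6,2): no bracket -> illegal
(6,3): no bracket -> illegal
(6,4): flips 3 -> legal
(6,6): no bracket -> illegal
(6,7): no bracket -> illegal
(7,0): flips 1 -> legal
(7,1): flips 1 -> legal
(7,2): no bracket -> illegal
(7,4): no bracket -> illegal
(7,5): no bracket -> illegal
(7,7): no bracket -> illegal

Answer: (1,2) (1,6) (2,3) (2,6) (3,7) (4,2) (4,6) (5,5) (6,4) (7,0) (7,1)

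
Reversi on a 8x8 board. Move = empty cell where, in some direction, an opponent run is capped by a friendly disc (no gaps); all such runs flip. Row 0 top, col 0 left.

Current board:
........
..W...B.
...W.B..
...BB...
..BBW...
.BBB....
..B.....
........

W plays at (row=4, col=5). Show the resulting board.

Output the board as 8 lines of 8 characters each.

Answer: ........
..W...B.
...W.B..
...BW...
..BBWW..
.BBB....
..B.....
........

Derivation:
Place W at (4,5); scan 8 dirs for brackets.
Dir NW: opp run (3,4) capped by W -> flip
Dir N: first cell '.' (not opp) -> no flip
Dir NE: first cell '.' (not opp) -> no flip
Dir W: first cell 'W' (not opp) -> no flip
Dir E: first cell '.' (not opp) -> no flip
Dir SW: first cell '.' (not opp) -> no flip
Dir S: first cell '.' (not opp) -> no flip
Dir SE: first cell '.' (not opp) -> no flip
All flips: (3,4)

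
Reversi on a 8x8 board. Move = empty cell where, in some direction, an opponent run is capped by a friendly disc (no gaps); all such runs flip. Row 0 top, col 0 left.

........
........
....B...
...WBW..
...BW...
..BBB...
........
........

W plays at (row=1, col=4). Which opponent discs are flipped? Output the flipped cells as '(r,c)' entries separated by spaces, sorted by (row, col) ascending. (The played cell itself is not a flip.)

Answer: (2,4) (3,4)

Derivation:
Dir NW: first cell '.' (not opp) -> no flip
Dir N: first cell '.' (not opp) -> no flip
Dir NE: first cell '.' (not opp) -> no flip
Dir W: first cell '.' (not opp) -> no flip
Dir E: first cell '.' (not opp) -> no flip
Dir SW: first cell '.' (not opp) -> no flip
Dir S: opp run (2,4) (3,4) capped by W -> flip
Dir SE: first cell '.' (not opp) -> no flip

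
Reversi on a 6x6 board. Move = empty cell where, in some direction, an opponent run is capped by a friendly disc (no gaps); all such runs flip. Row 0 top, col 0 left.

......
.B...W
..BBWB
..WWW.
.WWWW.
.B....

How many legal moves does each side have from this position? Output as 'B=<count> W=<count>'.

Answer: B=7 W=6

Derivation:
-- B to move --
(0,4): no bracket -> illegal
(0,5): flips 1 -> legal
(1,3): no bracket -> illegal
(1,4): no bracket -> illegal
(2,1): no bracket -> illegal
(3,0): no bracket -> illegal
(3,1): flips 1 -> legal
(3,5): no bracket -> illegal
(4,0): no bracket -> illegal
(4,5): flips 1 -> legal
(5,0): flips 2 -> legal
(5,2): flips 4 -> legal
(5,3): flips 2 -> legal
(5,4): no bracket -> illegal
(5,5): flips 2 -> legal
B mobility = 7
-- W to move --
(0,0): flips 2 -> legal
(0,1): no bracket -> illegal
(0,2): no bracket -> illegal
(1,0): no bracket -> illegal
(1,2): flips 2 -> legal
(1,3): flips 1 -> legal
(1,4): flips 1 -> legal
(2,0): no bracket -> illegal
(2,1): flips 2 -> legal
(3,1): no bracket -> illegal
(3,5): flips 1 -> legal
(4,0): no bracket -> illegal
(5,0): no bracket -> illegal
(5,2): no bracket -> illegal
W mobility = 6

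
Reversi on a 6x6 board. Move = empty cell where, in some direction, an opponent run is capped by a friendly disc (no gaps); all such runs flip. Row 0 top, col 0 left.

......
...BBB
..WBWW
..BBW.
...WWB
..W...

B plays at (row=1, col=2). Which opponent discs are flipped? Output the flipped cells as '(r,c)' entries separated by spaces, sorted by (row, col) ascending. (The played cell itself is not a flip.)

Dir NW: first cell '.' (not opp) -> no flip
Dir N: first cell '.' (not opp) -> no flip
Dir NE: first cell '.' (not opp) -> no flip
Dir W: first cell '.' (not opp) -> no flip
Dir E: first cell 'B' (not opp) -> no flip
Dir SW: first cell '.' (not opp) -> no flip
Dir S: opp run (2,2) capped by B -> flip
Dir SE: first cell 'B' (not opp) -> no flip

Answer: (2,2)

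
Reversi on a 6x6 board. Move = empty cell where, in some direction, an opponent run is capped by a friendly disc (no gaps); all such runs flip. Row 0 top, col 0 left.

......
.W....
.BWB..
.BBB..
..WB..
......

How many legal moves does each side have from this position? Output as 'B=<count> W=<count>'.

-- B to move --
(0,0): flips 2 -> legal
(0,1): flips 1 -> legal
(0,2): no bracket -> illegal
(1,0): no bracket -> illegal
(1,2): flips 1 -> legal
(1,3): flips 1 -> legal
(2,0): no bracket -> illegal
(4,1): flips 1 -> legal
(5,1): flips 1 -> legal
(5,2): flips 1 -> legal
(5,3): flips 1 -> legal
B mobility = 8
-- W to move --
(1,0): no bracket -> illegal
(1,2): no bracket -> illegal
(1,3): no bracket -> illegal
(1,4): no bracket -> illegal
(2,0): flips 2 -> legal
(2,4): flips 2 -> legal
(3,0): no bracket -> illegal
(3,4): no bracket -> illegal
(4,0): flips 1 -> legal
(4,1): flips 2 -> legal
(4,4): flips 2 -> legal
(5,2): no bracket -> illegal
(5,3): no bracket -> illegal
(5,4): no bracket -> illegal
W mobility = 5

Answer: B=8 W=5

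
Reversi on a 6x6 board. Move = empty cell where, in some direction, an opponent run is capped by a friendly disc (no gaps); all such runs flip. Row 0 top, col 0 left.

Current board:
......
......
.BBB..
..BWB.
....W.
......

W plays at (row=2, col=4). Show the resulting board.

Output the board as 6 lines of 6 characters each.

Place W at (2,4); scan 8 dirs for brackets.
Dir NW: first cell '.' (not opp) -> no flip
Dir N: first cell '.' (not opp) -> no flip
Dir NE: first cell '.' (not opp) -> no flip
Dir W: opp run (2,3) (2,2) (2,1), next='.' -> no flip
Dir E: first cell '.' (not opp) -> no flip
Dir SW: first cell 'W' (not opp) -> no flip
Dir S: opp run (3,4) capped by W -> flip
Dir SE: first cell '.' (not opp) -> no flip
All flips: (3,4)

Answer: ......
......
.BBBW.
..BWW.
....W.
......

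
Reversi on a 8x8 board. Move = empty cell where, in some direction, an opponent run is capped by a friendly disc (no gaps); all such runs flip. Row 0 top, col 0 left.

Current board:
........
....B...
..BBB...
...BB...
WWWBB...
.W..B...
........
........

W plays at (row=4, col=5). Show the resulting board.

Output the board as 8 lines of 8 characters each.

Answer: ........
....B...
..BBB...
...BB...
WWWWWW..
.W..B...
........
........

Derivation:
Place W at (4,5); scan 8 dirs for brackets.
Dir NW: opp run (3,4) (2,3), next='.' -> no flip
Dir N: first cell '.' (not opp) -> no flip
Dir NE: first cell '.' (not opp) -> no flip
Dir W: opp run (4,4) (4,3) capped by W -> flip
Dir E: first cell '.' (not opp) -> no flip
Dir SW: opp run (5,4), next='.' -> no flip
Dir S: first cell '.' (not opp) -> no flip
Dir SE: first cell '.' (not opp) -> no flip
All flips: (4,3) (4,4)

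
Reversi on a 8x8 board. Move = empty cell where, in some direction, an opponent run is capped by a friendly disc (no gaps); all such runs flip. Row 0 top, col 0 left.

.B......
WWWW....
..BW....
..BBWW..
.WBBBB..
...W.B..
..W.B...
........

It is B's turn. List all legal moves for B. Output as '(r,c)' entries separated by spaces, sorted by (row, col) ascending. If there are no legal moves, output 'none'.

Answer: (0,0) (0,2) (0,3) (0,4) (1,4) (2,1) (2,4) (2,5) (2,6) (3,6) (4,0) (5,0) (6,3) (7,1)

Derivation:
(0,0): flips 1 -> legal
(0,2): flips 1 -> legal
(0,3): flips 2 -> legal
(0,4): flips 1 -> legal
(1,4): flips 1 -> legal
(2,0): no bracket -> illegal
(2,1): flips 1 -> legal
(2,4): flips 2 -> legal
(2,5): flips 2 -> legal
(2,6): flips 1 -> legal
(3,0): no bracket -> illegal
(3,1): no bracket -> illegal
(3,6): flips 2 -> legal
(4,0): flips 1 -> legal
(4,6): no bracket -> illegal
(5,0): flips 1 -> legal
(5,1): no bracket -> illegal
(5,2): no bracket -> illegal
(5,4): no bracket -> illegal
(6,1): no bracket -> illegal
(6,3): flips 1 -> legal
(7,1): flips 2 -> legal
(7,2): no bracket -> illegal
(7,3): no bracket -> illegal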